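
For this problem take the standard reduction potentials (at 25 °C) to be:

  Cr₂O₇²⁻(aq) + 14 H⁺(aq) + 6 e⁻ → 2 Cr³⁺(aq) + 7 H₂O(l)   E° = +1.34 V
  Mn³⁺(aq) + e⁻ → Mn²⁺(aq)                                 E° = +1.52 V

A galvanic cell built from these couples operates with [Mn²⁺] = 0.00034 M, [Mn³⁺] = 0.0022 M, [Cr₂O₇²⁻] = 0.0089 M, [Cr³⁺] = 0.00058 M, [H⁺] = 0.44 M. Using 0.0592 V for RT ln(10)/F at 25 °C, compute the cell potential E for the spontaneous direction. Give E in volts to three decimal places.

+0.234 V

Mn³⁺/Mn²⁺ is the cathode (higher E°), Cr₂O₇²⁻/Cr³⁺ the anode: E°cell = +1.52 − (+1.34) = +0.18 V, n = 6.
Overall: 6 Mn³⁺(aq) + 2 Cr³⁺(aq) + 7 H₂O(l) → 6 Mn²⁺(aq) + Cr₂O₇²⁻(aq) + 14 H⁺(aq)
Q = [Mn²⁺]^6·[Cr₂O₇²⁻]·[H⁺]^14 / ([Mn³⁺]^6·[Cr³⁺]^2); log Q = -5.435.
E = E° − (0.0592/n) log Q = +0.18 − (0.0592/6)(-5.435) = +0.234 V.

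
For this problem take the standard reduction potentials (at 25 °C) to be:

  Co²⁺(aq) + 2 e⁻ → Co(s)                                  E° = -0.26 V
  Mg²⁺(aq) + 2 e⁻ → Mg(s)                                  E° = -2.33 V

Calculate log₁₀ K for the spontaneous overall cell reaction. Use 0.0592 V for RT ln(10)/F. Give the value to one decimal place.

Cathode: Co²⁺/Co; anode: Mg²⁺/Mg. E°cell = +2.07 V, n = 2.
log K = nE°cell / 0.0592 = (2)(+2.07) / 0.0592 = 69.9.

69.9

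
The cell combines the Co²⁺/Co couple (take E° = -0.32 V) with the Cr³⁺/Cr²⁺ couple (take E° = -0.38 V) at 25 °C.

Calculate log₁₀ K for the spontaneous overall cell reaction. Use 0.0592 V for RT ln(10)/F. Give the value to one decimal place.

2.0

Cathode: Co²⁺/Co; anode: Cr³⁺/Cr²⁺. E°cell = +0.06 V, n = 2.
log K = nE°cell / 0.0592 = (2)(+0.06) / 0.0592 = 2.0.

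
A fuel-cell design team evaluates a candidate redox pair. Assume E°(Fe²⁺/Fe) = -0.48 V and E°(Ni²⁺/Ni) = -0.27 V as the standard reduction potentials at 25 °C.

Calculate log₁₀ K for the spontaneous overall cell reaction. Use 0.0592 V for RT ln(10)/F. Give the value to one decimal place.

Cathode: Ni²⁺/Ni; anode: Fe²⁺/Fe. E°cell = +0.21 V, n = 2.
log K = nE°cell / 0.0592 = (2)(+0.21) / 0.0592 = 7.1.

7.1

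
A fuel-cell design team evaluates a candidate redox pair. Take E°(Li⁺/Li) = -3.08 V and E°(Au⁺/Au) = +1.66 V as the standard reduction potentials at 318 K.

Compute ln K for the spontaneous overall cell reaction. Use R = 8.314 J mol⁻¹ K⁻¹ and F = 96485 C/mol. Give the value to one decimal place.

Cathode: Au⁺/Au; anode: Li⁺/Li. E°cell = (+1.66) − (-3.08) = +4.74 V, with n = 1.
ΔG° = −nFE° = −RT ln K, so ln K = nFE°/(RT) = (1)(96485)(+4.74) / ((8.314)(318)) = 172.982.

173.0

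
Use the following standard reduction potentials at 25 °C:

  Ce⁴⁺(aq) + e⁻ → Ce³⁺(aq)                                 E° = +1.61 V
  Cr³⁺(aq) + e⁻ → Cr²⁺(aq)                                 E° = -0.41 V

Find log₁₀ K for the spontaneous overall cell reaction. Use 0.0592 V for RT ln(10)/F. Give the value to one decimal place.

34.1

Cathode: Ce⁴⁺/Ce³⁺; anode: Cr³⁺/Cr²⁺. E°cell = +2.02 V, n = 1.
log K = nE°cell / 0.0592 = (1)(+2.02) / 0.0592 = 34.1.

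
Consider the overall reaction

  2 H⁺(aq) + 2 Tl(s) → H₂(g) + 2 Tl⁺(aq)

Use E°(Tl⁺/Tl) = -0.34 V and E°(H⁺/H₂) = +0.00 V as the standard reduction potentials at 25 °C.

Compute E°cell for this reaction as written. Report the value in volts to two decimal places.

The H⁺/H₂ couple has the higher reduction potential, so it is the cathode; Tl⁺/Tl is oxidised at the anode.
E°cell = E°(cathode) − E°(anode) = (+0.00) − (-0.34) = +0.34 V.

+0.34 V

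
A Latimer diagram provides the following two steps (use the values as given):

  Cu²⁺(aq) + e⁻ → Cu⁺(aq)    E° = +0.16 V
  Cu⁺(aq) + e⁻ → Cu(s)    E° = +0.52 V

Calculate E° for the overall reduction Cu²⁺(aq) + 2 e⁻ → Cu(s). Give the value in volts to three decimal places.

+0.340 V

Since ΔG° = −nFE° is additive over sequential reductions, n₃E°₃ = n₁E°₁ + n₂E°₂.
E°₃ = (1×+0.16 + 1×+0.52) / 2 = (+0.680) / 2 = +0.340 V.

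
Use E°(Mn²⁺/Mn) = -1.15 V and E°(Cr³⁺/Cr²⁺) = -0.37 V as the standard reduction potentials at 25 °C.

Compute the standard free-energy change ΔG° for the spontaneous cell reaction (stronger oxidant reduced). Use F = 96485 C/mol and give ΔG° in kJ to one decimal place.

Cr³⁺/Cr²⁺ (E° = -0.37 V) is the cathode; Mn²⁺/Mn (E° = -1.15 V) is the anode, so E°cell = +0.78 V.
Balancing electrons gives n = 2 (lcm of 1 and 2).
ΔG° = −nFE° = −(2)(96485)(+0.78) = -150,517 J = -150.5 kJ.

-150.5 kJ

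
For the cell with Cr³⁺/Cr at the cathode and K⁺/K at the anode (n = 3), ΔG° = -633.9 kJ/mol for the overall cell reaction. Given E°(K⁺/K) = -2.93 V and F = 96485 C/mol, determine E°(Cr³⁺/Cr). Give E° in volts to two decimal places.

E°cell = −ΔG°/(nF) = −(-633.9×10³)/((3)(96485)) = +2.190 V.
Since Cr³⁺/Cr is the cathode and K⁺/K the anode, E°cell = E°(Cr³⁺/Cr) − E°(K⁺/K).
So E°(Cr³⁺/Cr) = E°cell + E°(K⁺/K) = +2.190 + (-2.93) = -0.74 V.

-0.74 V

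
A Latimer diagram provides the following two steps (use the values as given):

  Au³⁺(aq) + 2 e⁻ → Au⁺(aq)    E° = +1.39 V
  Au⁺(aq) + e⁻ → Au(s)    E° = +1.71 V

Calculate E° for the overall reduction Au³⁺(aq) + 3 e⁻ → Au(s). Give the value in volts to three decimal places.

Standard free energies of sequential steps add: ΔG°₃ = ΔG°₁ + ΔG°₂, so n₃E°₃ = n₁E°₁ + n₂E°₂.
E°₃ = (2×+1.39 + 1×+1.71) / 3 = (+4.490) / 3 = +1.497 V.

+1.497 V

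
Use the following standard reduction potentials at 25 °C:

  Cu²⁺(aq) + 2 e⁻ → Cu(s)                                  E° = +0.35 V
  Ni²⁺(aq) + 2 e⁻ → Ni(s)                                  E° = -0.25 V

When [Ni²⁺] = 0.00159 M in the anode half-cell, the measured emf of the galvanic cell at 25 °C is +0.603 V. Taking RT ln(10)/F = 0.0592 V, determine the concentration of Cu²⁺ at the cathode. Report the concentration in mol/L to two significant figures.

Cu²⁺/Cu is the cathode, Ni²⁺/Ni the anode: E°cell = +0.60 V, n = 2.
Overall reaction: Cu²⁺(aq) + Ni(s) → Cu(s) + Ni²⁺(aq); Q = [Ni²⁺]^1/[Cu²⁺]^1.
From E = E° − (0.0592/n) log Q: log Q = (E° − E)·n/0.0592 = (+0.60 − (+0.603))·2/0.0592 = -0.1014.
So 1·log[Cu²⁺] = 1·log(0.00159) − log Q = -2.7986 − (-0.1014) = -2.6972; [Cu²⁺] = 10^(-2.6972) ≈ 0.0020 M.

0.0020 M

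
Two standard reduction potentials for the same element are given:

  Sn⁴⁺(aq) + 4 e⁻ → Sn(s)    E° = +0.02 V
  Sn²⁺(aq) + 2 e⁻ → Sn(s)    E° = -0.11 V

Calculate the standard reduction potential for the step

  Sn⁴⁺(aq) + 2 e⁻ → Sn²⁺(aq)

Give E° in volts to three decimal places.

Sequential free energies add, so n₃E°₃ = n₁E°₁ + n₂E°₂.
With n₃ = 4, and the known step contributing 2×(-0.11) V, the unknown satisfies 2·E° = 4×(+0.02) − 2×(-0.11) = +0.300.
E° = +0.300 / 2 = +0.150 V.

+0.150 V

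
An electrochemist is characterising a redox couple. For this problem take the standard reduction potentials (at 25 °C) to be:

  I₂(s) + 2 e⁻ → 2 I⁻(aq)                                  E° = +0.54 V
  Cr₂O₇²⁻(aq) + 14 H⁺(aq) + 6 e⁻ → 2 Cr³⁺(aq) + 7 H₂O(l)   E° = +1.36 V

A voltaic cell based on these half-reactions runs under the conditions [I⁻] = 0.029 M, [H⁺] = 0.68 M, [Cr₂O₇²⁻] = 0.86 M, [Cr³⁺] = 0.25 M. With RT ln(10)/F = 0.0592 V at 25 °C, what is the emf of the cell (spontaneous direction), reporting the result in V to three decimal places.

Cr₂O₇²⁻/Cr³⁺ is the cathode (higher E°), I₂/I⁻ the anode: E°cell = +1.36 − (+0.54) = +0.82 V, n = 6.
Overall: Cr₂O₇²⁻(aq) + 14 H⁺(aq) + 6 I⁻(aq) → 2 Cr³⁺(aq) + 7 H₂O(l) + 3 I₂(s)
Q = [Cr³⁺]^2 / ([Cr₂O₇²⁻]·[H⁺]^14·[I⁻]^6); log Q = 10.432.
E = E° − (0.0592/n) log Q = +0.82 − (0.0592/6)(10.432) = +0.717 V.

+0.717 V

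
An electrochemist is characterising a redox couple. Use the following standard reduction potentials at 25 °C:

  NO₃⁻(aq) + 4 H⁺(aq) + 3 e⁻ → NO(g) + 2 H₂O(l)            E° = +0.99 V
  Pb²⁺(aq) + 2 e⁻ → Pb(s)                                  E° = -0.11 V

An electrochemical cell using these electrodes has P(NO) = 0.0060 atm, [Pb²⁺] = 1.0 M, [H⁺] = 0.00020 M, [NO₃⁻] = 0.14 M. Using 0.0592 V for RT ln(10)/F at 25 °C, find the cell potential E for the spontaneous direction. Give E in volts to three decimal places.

NO₃⁻/NO is the cathode (higher E°), Pb²⁺/Pb the anode: E°cell = +0.99 − (-0.11) = +1.10 V, n = 6.
Overall: 2 NO₃⁻(aq) + 8 H⁺(aq) + 3 Pb(s) → 2 NO(g) + 4 H₂O(l) + 3 Pb²⁺(aq)
Q = P(NO)^2·[Pb²⁺]^3 / ([NO₃⁻]^2·[H⁺]^8); log Q = 26.856.
E = E° − (0.0592/n) log Q = +1.10 − (0.0592/6)(26.856) = +0.835 V.

+0.835 V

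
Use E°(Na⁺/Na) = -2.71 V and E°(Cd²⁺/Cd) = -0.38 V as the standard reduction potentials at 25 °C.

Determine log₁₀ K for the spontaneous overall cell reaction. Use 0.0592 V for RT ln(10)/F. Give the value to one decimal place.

Cathode: Cd²⁺/Cd; anode: Na⁺/Na. E°cell = +2.33 V, n = 2.
log K = nE°cell / 0.0592 = (2)(+2.33) / 0.0592 = 78.7.

78.7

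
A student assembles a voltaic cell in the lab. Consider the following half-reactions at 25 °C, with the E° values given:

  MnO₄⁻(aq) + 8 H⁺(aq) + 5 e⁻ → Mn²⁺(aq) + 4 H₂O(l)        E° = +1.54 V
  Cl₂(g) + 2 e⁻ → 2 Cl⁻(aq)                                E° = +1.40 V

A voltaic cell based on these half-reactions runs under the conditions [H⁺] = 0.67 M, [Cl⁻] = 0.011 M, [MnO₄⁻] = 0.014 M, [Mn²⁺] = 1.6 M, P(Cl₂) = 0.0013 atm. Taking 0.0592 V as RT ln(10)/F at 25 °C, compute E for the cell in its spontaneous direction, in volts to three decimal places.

+0.069 V

MnO₄⁻/Mn²⁺ is the cathode (higher E°), Cl₂/Cl⁻ the anode: E°cell = +1.54 − (+1.40) = +0.14 V, n = 10.
Overall: 2 MnO₄⁻(aq) + 16 H⁺(aq) + 10 Cl⁻(aq) → 2 Mn²⁺(aq) + 8 H₂O(l) + 5 Cl₂(g)
Q = [Mn²⁺]^2·P(Cl₂)^5 / ([MnO₄⁻]^2·[H⁺]^16·[Cl⁻]^10); log Q = 12.055.
E = E° − (0.0592/n) log Q = +0.14 − (0.0592/10)(12.055) = +0.069 V.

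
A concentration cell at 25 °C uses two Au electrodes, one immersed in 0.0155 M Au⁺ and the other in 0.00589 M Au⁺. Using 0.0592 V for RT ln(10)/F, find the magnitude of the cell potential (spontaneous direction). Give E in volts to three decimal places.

For a concentration cell E°cell = 0. The 0.0155 M side is the cathode (reduction is favoured where [Au⁺] is higher).
With n = 1, E = −(0.0592/1) log([Au⁺]ₐₙ/[Au⁺]꜀ₐₜ) = −(0.0592/1) log(0.00589/0.0155) = −(0.0592/1)(-0.420) = +0.025 V.

+0.025 V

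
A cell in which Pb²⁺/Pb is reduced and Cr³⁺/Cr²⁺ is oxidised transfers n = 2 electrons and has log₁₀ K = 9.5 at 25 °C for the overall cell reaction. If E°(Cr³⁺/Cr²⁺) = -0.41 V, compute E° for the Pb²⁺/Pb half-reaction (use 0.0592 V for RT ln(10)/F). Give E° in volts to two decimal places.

-0.13 V

E°cell = (0.0592/n)·log K = (0.0592/2)(9.5) = +0.281 V.
Since Pb²⁺/Pb is the cathode and Cr³⁺/Cr²⁺ the anode, E°cell = E°(Pb²⁺/Pb) − E°(Cr³⁺/Cr²⁺).
So E°(Pb²⁺/Pb) = E°cell + E°(Cr³⁺/Cr²⁺) = +0.281 + (-0.41) = -0.13 V.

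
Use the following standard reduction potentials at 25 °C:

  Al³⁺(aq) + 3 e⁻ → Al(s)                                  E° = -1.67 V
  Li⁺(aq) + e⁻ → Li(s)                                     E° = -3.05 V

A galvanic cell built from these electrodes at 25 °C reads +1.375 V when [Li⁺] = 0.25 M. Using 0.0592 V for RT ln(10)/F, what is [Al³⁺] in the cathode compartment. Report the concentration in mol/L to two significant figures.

Al³⁺/Al is the cathode, Li⁺/Li the anode: E°cell = +1.38 V, n = 3.
Overall reaction: Al³⁺(aq) + 3 Li(s) → Al(s) + 3 Li⁺(aq); Q = [Li⁺]^3/[Al³⁺]^1.
From E = E° − (0.0592/n) log Q: log Q = (E° − E)·n/0.0592 = (+1.38 − (+1.375))·3/0.0592 = 0.2534.
So 1·log[Al³⁺] = 3·log(0.25) − log Q = -1.8062 − (0.2534) = -2.0596; [Al³⁺] = 10^(-2.0596) ≈ 0.0087 M.

0.0087 M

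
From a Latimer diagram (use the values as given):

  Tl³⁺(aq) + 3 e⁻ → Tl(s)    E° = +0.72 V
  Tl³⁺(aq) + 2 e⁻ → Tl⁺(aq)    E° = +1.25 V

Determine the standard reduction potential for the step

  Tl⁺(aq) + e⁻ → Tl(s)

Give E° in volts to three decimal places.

-0.340 V

Sequential free energies add, so n₃E°₃ = n₁E°₁ + n₂E°₂.
With n₃ = 3, and the known step contributing 2×(+1.25) V, the unknown satisfies 1·E° = 3×(+0.72) − 2×(+1.25) = -0.340.
E° = -0.340 / 1 = -0.340 V.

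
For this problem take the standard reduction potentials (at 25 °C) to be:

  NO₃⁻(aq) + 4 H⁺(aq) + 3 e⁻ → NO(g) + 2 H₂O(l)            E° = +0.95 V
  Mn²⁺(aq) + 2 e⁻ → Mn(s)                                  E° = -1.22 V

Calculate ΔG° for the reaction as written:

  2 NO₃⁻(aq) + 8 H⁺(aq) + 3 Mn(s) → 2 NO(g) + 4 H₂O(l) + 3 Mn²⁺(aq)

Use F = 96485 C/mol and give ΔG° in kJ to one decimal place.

-1256.2 kJ

As written, NO₃⁻/NO is reduced (cathode) and Mn²⁺/Mn is oxidised (anode), so E°cell = (+0.95) − (-1.22) = +2.17 V.
Balancing electrons gives n = 6.
ΔG° = −nFE° = −(6)(96485)(+2.17) = -1,256,235 J = -1256.2 kJ.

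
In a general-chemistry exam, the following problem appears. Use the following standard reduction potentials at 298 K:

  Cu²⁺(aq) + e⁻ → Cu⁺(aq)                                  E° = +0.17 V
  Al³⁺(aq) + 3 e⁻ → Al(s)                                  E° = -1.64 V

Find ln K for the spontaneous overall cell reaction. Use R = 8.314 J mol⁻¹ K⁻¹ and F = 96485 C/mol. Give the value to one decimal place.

211.5

Cathode: Cu²⁺/Cu⁺; anode: Al³⁺/Al. E°cell = (+0.17) − (-1.64) = +1.81 V, with n = 3.
ΔG° = −nFE° = −RT ln K, so ln K = nFE°/(RT) = (3)(96485)(+1.81) / ((8.314)(298)) = 211.462.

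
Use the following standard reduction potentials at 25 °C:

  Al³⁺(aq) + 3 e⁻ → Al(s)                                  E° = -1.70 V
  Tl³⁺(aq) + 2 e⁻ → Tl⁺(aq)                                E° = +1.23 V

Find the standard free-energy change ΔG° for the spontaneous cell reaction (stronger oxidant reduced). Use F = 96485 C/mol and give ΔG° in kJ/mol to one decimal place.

-1696.2 kJ/mol

Tl³⁺/Tl⁺ (E° = +1.23 V) is the cathode; Al³⁺/Al (E° = -1.70 V) is the anode, so E°cell = +2.93 V.
Balancing electrons gives n = 6 (lcm of 2 and 3).
ΔG° = −nFE° = −(6)(96485)(+2.93) = -1,696,206 J = -1696.2 kJ/mol.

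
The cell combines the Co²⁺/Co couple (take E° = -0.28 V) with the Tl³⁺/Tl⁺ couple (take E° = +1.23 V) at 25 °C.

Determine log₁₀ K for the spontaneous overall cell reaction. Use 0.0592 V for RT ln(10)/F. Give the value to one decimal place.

51.0

Cathode: Tl³⁺/Tl⁺; anode: Co²⁺/Co. E°cell = +1.51 V, n = 2.
log K = nE°cell / 0.0592 = (2)(+1.51) / 0.0592 = 51.0.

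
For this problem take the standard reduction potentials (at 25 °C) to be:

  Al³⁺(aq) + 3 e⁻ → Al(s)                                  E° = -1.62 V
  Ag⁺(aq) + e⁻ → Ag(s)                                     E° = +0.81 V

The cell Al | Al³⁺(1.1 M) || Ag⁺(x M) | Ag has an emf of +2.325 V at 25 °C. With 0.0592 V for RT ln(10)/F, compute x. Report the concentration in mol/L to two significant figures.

0.017 M

Ag⁺/Ag is the cathode, Al³⁺/Al the anode: E°cell = +2.43 V, n = 3.
Overall reaction: 3 Ag⁺(aq) + Al(s) → 3 Ag(s) + Al³⁺(aq); Q = [Al³⁺]^1/[Ag⁺]^3.
From E = E° − (0.0592/n) log Q: log Q = (E° − E)·n/0.0592 = (+2.43 − (+2.325))·3/0.0592 = 5.3209.
So 3·log[Ag⁺] = 1·log(1.1) − log Q = 0.0414 − (5.3209) = -5.2795; log[Ag⁺] = -5.2795 / 3 = -1.7598; [Ag⁺] = 10^(-1.7598) ≈ 0.017 M.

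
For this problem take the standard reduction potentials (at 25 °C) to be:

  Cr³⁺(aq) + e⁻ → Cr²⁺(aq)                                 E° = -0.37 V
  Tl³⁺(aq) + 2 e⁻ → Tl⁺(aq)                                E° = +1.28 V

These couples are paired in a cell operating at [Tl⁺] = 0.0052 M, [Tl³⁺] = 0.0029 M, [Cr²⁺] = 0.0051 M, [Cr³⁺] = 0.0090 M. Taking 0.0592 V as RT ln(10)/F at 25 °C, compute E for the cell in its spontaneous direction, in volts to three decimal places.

Tl³⁺/Tl⁺ is the cathode (higher E°), Cr³⁺/Cr²⁺ the anode: E°cell = +1.28 − (-0.37) = +1.65 V, n = 2.
Overall: Tl³⁺(aq) + 2 Cr²⁺(aq) → Tl⁺(aq) + 2 Cr³⁺(aq)
Q = [Tl⁺]·[Cr³⁺]^2 / ([Tl³⁺]·[Cr²⁺]^2); log Q = 0.747.
E = E° − (0.0592/n) log Q = +1.65 − (0.0592/2)(0.747) = +1.628 V.

+1.628 V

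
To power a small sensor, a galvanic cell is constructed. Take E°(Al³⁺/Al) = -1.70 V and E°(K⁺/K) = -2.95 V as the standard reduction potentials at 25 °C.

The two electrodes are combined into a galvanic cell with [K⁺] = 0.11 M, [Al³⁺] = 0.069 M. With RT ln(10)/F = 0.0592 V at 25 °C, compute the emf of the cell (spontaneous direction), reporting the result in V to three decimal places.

+1.284 V

Al³⁺/Al is the cathode (higher E°), K⁺/K the anode: E°cell = -1.70 − (-2.95) = +1.25 V, n = 3.
Overall: Al³⁺(aq) + 3 K(s) → Al(s) + 3 K⁺(aq)
Q = [K⁺]^3 / ([Al³⁺]); log Q = -1.715.
E = E° − (0.0592/n) log Q = +1.25 − (0.0592/3)(-1.715) = +1.284 V.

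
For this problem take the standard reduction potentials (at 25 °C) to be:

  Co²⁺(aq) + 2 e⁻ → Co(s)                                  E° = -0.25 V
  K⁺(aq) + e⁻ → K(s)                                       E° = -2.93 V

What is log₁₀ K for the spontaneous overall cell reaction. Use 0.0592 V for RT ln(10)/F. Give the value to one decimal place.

Cathode: Co²⁺/Co; anode: K⁺/K. E°cell = +2.68 V, n = 2.
log K = nE°cell / 0.0592 = (2)(+2.68) / 0.0592 = 90.5.

90.5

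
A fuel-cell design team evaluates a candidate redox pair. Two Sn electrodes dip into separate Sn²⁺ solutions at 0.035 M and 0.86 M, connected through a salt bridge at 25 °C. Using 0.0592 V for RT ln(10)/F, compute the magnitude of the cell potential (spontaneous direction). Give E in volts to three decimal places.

For a concentration cell E°cell = 0. The 0.86 M side is the cathode (reduction is favoured where [Sn²⁺] is higher).
With n = 2, E = −(0.0592/2) log([Sn²⁺]ₐₙ/[Sn²⁺]꜀ₐₜ) = −(0.0592/2) log(0.035/0.86) = −(0.0592/2)(-1.390) = +0.041 V.

+0.041 V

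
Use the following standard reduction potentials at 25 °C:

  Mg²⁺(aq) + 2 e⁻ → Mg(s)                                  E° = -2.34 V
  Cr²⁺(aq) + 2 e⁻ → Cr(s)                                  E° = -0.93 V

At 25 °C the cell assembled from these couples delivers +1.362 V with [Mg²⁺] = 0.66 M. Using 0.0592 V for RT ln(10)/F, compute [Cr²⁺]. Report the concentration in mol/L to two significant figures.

0.016 M

Cr²⁺/Cr is the cathode, Mg²⁺/Mg the anode: E°cell = +1.41 V, n = 2.
Overall reaction: Cr²⁺(aq) + Mg(s) → Cr(s) + Mg²⁺(aq); Q = [Mg²⁺]^1/[Cr²⁺]^1.
From E = E° − (0.0592/n) log Q: log Q = (E° − E)·n/0.0592 = (+1.41 − (+1.362))·2/0.0592 = 1.6216.
So 1·log[Cr²⁺] = 1·log(0.66) − log Q = -0.1805 − (1.6216) = -1.8021; [Cr²⁺] = 10^(-1.8021) ≈ 0.016 M.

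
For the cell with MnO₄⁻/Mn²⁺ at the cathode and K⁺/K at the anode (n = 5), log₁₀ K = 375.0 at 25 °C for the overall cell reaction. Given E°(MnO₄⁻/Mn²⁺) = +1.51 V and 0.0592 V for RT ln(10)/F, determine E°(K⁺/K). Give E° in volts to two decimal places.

-2.93 V

E°cell = (0.0592/n)·log K = (0.0592/5)(375.0) = +4.440 V.
Since MnO₄⁻/Mn²⁺ is the cathode and K⁺/K the anode, E°cell = E°(MnO₄⁻/Mn²⁺) − E°(K⁺/K).
So E°(K⁺/K) = E°(MnO₄⁻/Mn²⁺) − E°cell = (+1.51) − (+4.440) = -2.93 V.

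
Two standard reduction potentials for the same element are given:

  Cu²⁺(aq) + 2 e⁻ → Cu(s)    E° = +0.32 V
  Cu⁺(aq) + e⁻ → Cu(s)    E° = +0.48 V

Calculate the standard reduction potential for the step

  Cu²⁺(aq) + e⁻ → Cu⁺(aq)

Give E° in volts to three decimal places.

Sequential free energies add, so n₃E°₃ = n₁E°₁ + n₂E°₂.
With n₃ = 2, and the known step contributing 1×(+0.48) V, the unknown satisfies 1·E° = 2×(+0.32) − 1×(+0.48) = +0.160.
E° = +0.160 / 1 = +0.160 V.

+0.160 V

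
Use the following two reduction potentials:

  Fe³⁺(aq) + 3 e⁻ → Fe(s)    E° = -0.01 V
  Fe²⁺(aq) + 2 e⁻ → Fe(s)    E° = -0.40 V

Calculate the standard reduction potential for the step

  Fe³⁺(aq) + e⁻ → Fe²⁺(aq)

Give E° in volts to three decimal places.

Sequential free energies add, so n₃E°₃ = n₁E°₁ + n₂E°₂.
With n₃ = 3, and the known step contributing 2×(-0.40) V, the unknown satisfies 1·E° = 3×(-0.01) − 2×(-0.40) = +0.770.
E° = +0.770 / 1 = +0.770 V.

+0.770 V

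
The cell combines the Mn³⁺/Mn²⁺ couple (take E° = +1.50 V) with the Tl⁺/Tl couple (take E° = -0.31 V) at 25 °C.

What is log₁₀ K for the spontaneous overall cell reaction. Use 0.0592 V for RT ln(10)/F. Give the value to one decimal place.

30.6

Cathode: Mn³⁺/Mn²⁺; anode: Tl⁺/Tl. E°cell = +1.81 V, n = 1.
log K = nE°cell / 0.0592 = (1)(+1.81) / 0.0592 = 30.6.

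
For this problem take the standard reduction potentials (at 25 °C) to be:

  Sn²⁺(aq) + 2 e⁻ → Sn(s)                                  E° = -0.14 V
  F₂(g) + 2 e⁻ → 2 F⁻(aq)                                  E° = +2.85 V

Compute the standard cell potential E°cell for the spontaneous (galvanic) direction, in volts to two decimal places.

The F₂/F⁻ couple has the higher reduction potential, so it is the cathode; Sn²⁺/Sn is oxidised at the anode.
E°cell = E°(cathode) − E°(anode) = (+2.85) − (-0.14) = +2.99 V.

+2.99 V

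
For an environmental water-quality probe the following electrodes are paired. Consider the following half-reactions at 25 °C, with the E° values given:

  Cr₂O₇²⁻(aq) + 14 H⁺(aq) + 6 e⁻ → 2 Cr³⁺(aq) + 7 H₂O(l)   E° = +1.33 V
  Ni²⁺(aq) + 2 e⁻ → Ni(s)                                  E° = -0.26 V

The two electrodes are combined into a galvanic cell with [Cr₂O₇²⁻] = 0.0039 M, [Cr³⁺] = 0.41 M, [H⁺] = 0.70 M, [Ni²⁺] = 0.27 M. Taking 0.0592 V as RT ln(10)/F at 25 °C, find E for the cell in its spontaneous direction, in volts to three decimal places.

Cr₂O₇²⁻/Cr³⁺ is the cathode (higher E°), Ni²⁺/Ni the anode: E°cell = +1.33 − (-0.26) = +1.59 V, n = 6.
Overall: Cr₂O₇²⁻(aq) + 14 H⁺(aq) + 3 Ni(s) → 2 Cr³⁺(aq) + 7 H₂O(l) + 3 Ni²⁺(aq)
Q = [Cr³⁺]^2·[Ni²⁺]^3 / ([Cr₂O₇²⁻]·[H⁺]^14); log Q = 2.097.
E = E° − (0.0592/n) log Q = +1.59 − (0.0592/6)(2.097) = +1.569 V.

+1.569 V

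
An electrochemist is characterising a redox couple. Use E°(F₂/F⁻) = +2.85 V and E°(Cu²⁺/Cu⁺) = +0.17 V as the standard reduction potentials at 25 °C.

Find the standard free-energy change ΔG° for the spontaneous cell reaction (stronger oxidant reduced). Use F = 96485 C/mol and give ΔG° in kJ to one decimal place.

F₂/F⁻ (E° = +2.85 V) is the cathode; Cu²⁺/Cu⁺ (E° = +0.17 V) is the anode, so E°cell = +2.68 V.
Balancing electrons gives n = 2 (lcm of 2 and 1).
ΔG° = −nFE° = −(2)(96485)(+2.68) = -517,160 J = -517.2 kJ.

-517.2 kJ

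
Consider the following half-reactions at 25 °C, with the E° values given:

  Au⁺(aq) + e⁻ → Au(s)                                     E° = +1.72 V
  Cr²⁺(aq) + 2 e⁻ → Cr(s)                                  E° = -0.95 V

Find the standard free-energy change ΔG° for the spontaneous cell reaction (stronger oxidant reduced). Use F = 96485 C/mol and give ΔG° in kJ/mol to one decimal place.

-515.2 kJ/mol

Au⁺/Au (E° = +1.72 V) is the cathode; Cr²⁺/Cr (E° = -0.95 V) is the anode, so E°cell = +2.67 V.
Balancing electrons gives n = 2 (lcm of 1 and 2).
ΔG° = −nFE° = −(2)(96485)(+2.67) = -515,230 J = -515.2 kJ/mol.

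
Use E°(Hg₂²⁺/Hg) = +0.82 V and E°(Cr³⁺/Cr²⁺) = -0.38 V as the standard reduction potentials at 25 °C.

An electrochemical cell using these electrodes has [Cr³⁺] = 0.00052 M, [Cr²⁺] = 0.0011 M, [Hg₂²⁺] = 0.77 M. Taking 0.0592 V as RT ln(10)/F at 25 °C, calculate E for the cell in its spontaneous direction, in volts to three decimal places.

Hg₂²⁺/Hg is the cathode (higher E°), Cr³⁺/Cr²⁺ the anode: E°cell = +0.82 − (-0.38) = +1.20 V, n = 2.
Overall: Hg₂²⁺(aq) + 2 Cr²⁺(aq) → 2 Hg(l) + 2 Cr³⁺(aq)
Q = [Cr³⁺]^2 / ([Hg₂²⁺]·[Cr²⁺]^2); log Q = -0.537.
E = E° − (0.0592/n) log Q = +1.20 − (0.0592/2)(-0.537) = +1.216 V.

+1.216 V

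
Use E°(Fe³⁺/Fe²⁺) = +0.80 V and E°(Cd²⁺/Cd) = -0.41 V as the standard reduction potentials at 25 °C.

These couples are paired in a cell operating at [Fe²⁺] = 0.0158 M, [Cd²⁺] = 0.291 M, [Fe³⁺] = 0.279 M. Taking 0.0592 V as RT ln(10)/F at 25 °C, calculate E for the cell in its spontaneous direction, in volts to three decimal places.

Fe³⁺/Fe²⁺ is the cathode (higher E°), Cd²⁺/Cd the anode: E°cell = +0.80 − (-0.41) = +1.21 V, n = 2.
Overall: 2 Fe³⁺(aq) + Cd(s) → 2 Fe²⁺(aq) + Cd²⁺(aq)
Q = [Fe²⁺]^2·[Cd²⁺] / ([Fe³⁺]^2); log Q = -3.030.
E = E° − (0.0592/n) log Q = +1.21 − (0.0592/2)(-3.030) = +1.300 V.

+1.300 V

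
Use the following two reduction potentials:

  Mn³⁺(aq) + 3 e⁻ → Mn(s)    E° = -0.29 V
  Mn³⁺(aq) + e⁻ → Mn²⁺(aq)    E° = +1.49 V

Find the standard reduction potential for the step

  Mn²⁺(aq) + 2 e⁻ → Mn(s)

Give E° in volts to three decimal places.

Sequential free energies add, so n₃E°₃ = n₁E°₁ + n₂E°₂.
With n₃ = 3, and the known step contributing 1×(+1.49) V, the unknown satisfies 2·E° = 3×(-0.29) − 1×(+1.49) = -2.360.
E° = -2.360 / 2 = -1.180 V.

-1.180 V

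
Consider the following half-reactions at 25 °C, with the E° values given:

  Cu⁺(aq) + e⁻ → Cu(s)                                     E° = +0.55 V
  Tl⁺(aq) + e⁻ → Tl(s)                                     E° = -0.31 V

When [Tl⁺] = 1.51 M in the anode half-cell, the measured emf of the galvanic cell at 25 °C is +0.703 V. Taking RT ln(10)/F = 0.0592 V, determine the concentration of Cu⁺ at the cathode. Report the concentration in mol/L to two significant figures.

0.0034 M

Cu⁺/Cu is the cathode, Tl⁺/Tl the anode: E°cell = +0.86 V, n = 1.
Overall reaction: Cu⁺(aq) + Tl(s) → Cu(s) + Tl⁺(aq); Q = [Tl⁺]^1/[Cu⁺]^1.
From E = E° − (0.0592/n) log Q: log Q = (E° − E)·n/0.0592 = (+0.86 − (+0.703))·1/0.0592 = 2.6520.
So 1·log[Cu⁺] = 1·log(1.51) − log Q = 0.1790 − (2.6520) = -2.4730; [Cu⁺] = 10^(-2.4730) ≈ 0.0034 M.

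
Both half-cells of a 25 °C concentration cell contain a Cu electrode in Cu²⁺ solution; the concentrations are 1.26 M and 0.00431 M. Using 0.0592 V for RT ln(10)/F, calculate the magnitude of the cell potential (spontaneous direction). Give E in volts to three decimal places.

+0.073 V

For a concentration cell E°cell = 0. The 1.26 M side is the cathode (reduction is favoured where [Cu²⁺] is higher).
With n = 2, E = −(0.0592/2) log([Cu²⁺]ₐₙ/[Cu²⁺]꜀ₐₜ) = −(0.0592/2) log(0.00431/1.26) = −(0.0592/2)(-2.466) = +0.073 V.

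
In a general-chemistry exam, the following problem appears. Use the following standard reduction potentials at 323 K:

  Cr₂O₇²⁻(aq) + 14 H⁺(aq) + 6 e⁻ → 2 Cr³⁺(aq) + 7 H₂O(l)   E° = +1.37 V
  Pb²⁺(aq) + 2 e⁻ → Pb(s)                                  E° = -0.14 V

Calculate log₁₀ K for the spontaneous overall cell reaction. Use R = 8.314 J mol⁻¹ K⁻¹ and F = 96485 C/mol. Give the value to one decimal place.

Cathode: Cr₂O₇²⁻/Cr³⁺; anode: Pb²⁺/Pb. E°cell = (+1.37) − (-0.14) = +1.51 V, with n = 6.
ΔG° = −nFE° = −RT ln K, so ln K = nFE°/(RT) = (6)(96485)(+1.51) / ((8.314)(323)) = 325.518.
log₁₀ K = 325.518 / ln 10 = 141.4.

141.4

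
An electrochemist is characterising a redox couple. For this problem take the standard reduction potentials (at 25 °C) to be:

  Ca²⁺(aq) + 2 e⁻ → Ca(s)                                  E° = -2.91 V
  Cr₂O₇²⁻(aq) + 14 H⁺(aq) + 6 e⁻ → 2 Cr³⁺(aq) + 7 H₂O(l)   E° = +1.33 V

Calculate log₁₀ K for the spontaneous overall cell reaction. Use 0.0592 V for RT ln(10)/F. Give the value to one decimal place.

429.7

Cathode: Cr₂O₇²⁻/Cr³⁺; anode: Ca²⁺/Ca. E°cell = +4.24 V, n = 6.
log K = nE°cell / 0.0592 = (6)(+4.24) / 0.0592 = 429.7.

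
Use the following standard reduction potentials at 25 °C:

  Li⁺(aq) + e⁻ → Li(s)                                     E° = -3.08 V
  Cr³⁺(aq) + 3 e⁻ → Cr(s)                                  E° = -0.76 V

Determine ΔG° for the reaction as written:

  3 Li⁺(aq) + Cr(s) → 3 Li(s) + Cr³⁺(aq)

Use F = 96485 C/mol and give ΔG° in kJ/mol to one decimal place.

+671.5 kJ/mol

As written, Li⁺/Li is reduced (cathode) and Cr³⁺/Cr is oxidised (anode), so E°cell = (-3.08) − (-0.76) = -2.32 V.
Balancing electrons gives n = 3.
ΔG° = −nFE° = −(3)(96485)(-2.32) = 671,536 J = +671.5 kJ/mol.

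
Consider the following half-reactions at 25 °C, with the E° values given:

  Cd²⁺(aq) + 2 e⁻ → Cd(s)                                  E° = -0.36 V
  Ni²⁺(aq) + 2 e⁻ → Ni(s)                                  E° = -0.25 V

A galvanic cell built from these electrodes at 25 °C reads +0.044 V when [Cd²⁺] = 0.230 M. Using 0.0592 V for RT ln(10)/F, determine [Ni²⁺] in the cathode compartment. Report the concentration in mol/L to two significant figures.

0.0014 M

Ni²⁺/Ni is the cathode, Cd²⁺/Cd the anode: E°cell = +0.11 V, n = 2.
Overall reaction: Ni²⁺(aq) + Cd(s) → Ni(s) + Cd²⁺(aq); Q = [Cd²⁺]^1/[Ni²⁺]^1.
From E = E° − (0.0592/n) log Q: log Q = (E° − E)·n/0.0592 = (+0.11 − (+0.044))·2/0.0592 = 2.2297.
So 1·log[Ni²⁺] = 1·log(0.23) − log Q = -0.6383 − (2.2297) = -2.8680; [Ni²⁺] = 10^(-2.8680) ≈ 0.0014 M.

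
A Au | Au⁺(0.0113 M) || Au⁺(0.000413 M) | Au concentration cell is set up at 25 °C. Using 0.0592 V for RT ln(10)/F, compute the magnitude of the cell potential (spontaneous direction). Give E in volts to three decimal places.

+0.085 V

For a concentration cell E°cell = 0. The 0.0113 M side is the cathode (reduction is favoured where [Au⁺] is higher).
With n = 1, E = −(0.0592/1) log([Au⁺]ₐₙ/[Au⁺]꜀ₐₜ) = −(0.0592/1) log(0.000413/0.0113) = −(0.0592/1)(-1.437) = +0.085 V.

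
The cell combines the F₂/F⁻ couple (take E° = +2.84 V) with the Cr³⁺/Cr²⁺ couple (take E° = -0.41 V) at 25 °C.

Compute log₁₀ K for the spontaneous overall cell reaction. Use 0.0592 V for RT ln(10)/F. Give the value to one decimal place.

109.8

Cathode: F₂/F⁻; anode: Cr³⁺/Cr²⁺. E°cell = +3.25 V, n = 2.
log K = nE°cell / 0.0592 = (2)(+3.25) / 0.0592 = 109.8.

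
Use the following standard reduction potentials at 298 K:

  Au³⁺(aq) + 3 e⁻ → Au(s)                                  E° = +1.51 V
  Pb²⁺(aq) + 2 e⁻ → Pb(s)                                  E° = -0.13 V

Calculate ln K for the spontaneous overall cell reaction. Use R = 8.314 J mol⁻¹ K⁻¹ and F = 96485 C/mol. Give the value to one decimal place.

Cathode: Au³⁺/Au; anode: Pb²⁺/Pb. E°cell = (+1.51) − (-0.13) = +1.64 V, with n = 6.
ΔG° = −nFE° = −RT ln K, so ln K = nFE°/(RT) = (6)(96485)(+1.64) / ((8.314)(298)) = 383.203.

383.2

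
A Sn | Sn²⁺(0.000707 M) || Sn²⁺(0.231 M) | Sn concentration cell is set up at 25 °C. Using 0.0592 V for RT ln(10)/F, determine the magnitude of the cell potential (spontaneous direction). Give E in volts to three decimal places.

For a concentration cell E°cell = 0. The 0.231 M side is the cathode (reduction is favoured where [Sn²⁺] is higher).
With n = 2, E = −(0.0592/2) log([Sn²⁺]ₐₙ/[Sn²⁺]꜀ₐₜ) = −(0.0592/2) log(0.000707/0.231) = −(0.0592/2)(-2.514) = +0.074 V.

+0.074 V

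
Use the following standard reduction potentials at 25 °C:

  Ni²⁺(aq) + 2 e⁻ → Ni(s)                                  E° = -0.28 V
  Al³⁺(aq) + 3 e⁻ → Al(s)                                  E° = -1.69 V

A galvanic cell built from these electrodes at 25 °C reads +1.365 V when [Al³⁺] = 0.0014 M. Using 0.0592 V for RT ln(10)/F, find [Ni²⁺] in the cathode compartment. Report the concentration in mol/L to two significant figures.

0.00038 M

Ni²⁺/Ni is the cathode, Al³⁺/Al the anode: E°cell = +1.41 V, n = 6.
Overall reaction: 3 Ni²⁺(aq) + 2 Al(s) → 3 Ni(s) + 2 Al³⁺(aq); Q = [Al³⁺]^2/[Ni²⁺]^3.
From E = E° − (0.0592/n) log Q: log Q = (E° − E)·n/0.0592 = (+1.41 − (+1.365))·6/0.0592 = 4.5608.
So 3·log[Ni²⁺] = 2·log(0.0014) − log Q = -5.7077 − (4.5608) = -10.2685; log[Ni²⁺] = -10.2685 / 3 = -3.4228; [Ni²⁺] = 10^(-3.4228) ≈ 0.00038 M.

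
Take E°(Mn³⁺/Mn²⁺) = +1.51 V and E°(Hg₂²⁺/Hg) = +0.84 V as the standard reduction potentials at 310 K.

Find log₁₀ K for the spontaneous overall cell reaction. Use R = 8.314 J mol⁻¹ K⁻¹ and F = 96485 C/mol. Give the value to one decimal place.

21.8

Cathode: Mn³⁺/Mn²⁺; anode: Hg₂²⁺/Hg. E°cell = (+1.51) − (+0.84) = +0.67 V, with n = 2.
ΔG° = −nFE° = −RT ln K, so ln K = nFE°/(RT) = (2)(96485)(+0.67) / ((8.314)(310)) = 50.164.
log₁₀ K = 50.164 / ln 10 = 21.8.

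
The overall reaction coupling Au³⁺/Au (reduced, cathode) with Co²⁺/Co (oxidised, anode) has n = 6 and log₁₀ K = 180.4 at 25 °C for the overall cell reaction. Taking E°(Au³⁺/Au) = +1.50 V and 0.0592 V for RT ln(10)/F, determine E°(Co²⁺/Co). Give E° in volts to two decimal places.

E°cell = (0.0592/n)·log K = (0.0592/6)(180.4) = +1.780 V.
Since Au³⁺/Au is the cathode and Co²⁺/Co the anode, E°cell = E°(Au³⁺/Au) − E°(Co²⁺/Co).
So E°(Co²⁺/Co) = E°(Au³⁺/Au) − E°cell = (+1.50) − (+1.780) = -0.28 V.

-0.28 V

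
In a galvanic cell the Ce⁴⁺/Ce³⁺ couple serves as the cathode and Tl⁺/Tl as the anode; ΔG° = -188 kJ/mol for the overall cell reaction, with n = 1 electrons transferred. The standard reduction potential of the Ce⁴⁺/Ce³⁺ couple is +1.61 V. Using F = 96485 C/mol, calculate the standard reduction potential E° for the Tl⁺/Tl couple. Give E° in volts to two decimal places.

-0.34 V

E°cell = −ΔG°/(nF) = −(-188×10³)/((1)(96485)) = +1.948 V.
Since Ce⁴⁺/Ce³⁺ is the cathode and Tl⁺/Tl the anode, E°cell = E°(Ce⁴⁺/Ce³⁺) − E°(Tl⁺/Tl).
So E°(Tl⁺/Tl) = E°(Ce⁴⁺/Ce³⁺) − E°cell = (+1.61) − (+1.948) = -0.34 V.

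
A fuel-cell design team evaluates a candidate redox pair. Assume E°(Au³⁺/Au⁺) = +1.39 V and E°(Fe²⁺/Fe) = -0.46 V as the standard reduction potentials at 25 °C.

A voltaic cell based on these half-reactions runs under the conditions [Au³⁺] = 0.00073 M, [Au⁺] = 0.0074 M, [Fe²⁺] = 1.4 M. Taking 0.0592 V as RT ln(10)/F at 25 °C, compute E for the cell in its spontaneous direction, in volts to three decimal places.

+1.816 V

Au³⁺/Au⁺ is the cathode (higher E°), Fe²⁺/Fe the anode: E°cell = +1.39 − (-0.46) = +1.85 V, n = 2.
Overall: Au³⁺(aq) + Fe(s) → Au⁺(aq) + Fe²⁺(aq)
Q = [Au⁺]·[Fe²⁺] / ([Au³⁺]); log Q = 1.152.
E = E° − (0.0592/n) log Q = +1.85 − (0.0592/2)(1.152) = +1.816 V.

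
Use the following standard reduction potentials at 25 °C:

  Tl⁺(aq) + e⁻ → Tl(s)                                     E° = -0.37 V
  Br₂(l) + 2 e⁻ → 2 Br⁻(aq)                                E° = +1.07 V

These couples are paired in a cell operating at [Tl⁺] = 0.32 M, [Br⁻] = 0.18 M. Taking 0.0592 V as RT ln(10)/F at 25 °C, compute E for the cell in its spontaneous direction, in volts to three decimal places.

+1.513 V

Br₂/Br⁻ is the cathode (higher E°), Tl⁺/Tl the anode: E°cell = +1.07 − (-0.37) = +1.44 V, n = 2.
Overall: Br₂(l) + 2 Tl(s) → 2 Br⁻(aq) + 2 Tl⁺(aq)
Q = [Br⁻]^2·[Tl⁺]^2; log Q = -2.479.
E = E° − (0.0592/n) log Q = +1.44 − (0.0592/2)(-2.479) = +1.513 V.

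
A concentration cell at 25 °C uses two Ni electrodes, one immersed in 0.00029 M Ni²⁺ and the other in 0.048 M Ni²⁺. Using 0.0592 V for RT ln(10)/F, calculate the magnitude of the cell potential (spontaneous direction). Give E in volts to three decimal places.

+0.066 V

For a concentration cell E°cell = 0. The 0.048 M side is the cathode (reduction is favoured where [Ni²⁺] is higher).
With n = 2, E = −(0.0592/2) log([Ni²⁺]ₐₙ/[Ni²⁺]꜀ₐₜ) = −(0.0592/2) log(0.00029/0.048) = −(0.0592/2)(-2.219) = +0.066 V.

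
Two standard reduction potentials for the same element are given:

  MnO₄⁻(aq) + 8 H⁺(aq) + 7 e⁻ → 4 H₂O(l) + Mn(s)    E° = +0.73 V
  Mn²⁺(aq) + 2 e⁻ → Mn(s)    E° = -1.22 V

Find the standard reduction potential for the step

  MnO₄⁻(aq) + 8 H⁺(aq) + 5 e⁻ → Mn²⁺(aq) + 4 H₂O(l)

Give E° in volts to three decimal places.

+1.510 V

Sequential free energies add, so n₃E°₃ = n₁E°₁ + n₂E°₂.
With n₃ = 7, and the known step contributing 2×(-1.22) V, the unknown satisfies 5·E° = 7×(+0.73) − 2×(-1.22) = +7.550.
E° = +7.550 / 5 = +1.510 V.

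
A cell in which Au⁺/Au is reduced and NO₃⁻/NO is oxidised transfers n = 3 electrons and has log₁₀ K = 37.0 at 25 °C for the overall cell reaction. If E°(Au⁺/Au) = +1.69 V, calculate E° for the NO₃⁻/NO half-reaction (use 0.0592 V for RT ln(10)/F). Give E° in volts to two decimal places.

+0.96 V

E°cell = (0.0592/n)·log K = (0.0592/3)(37.0) = +0.730 V.
Since Au⁺/Au is the cathode and NO₃⁻/NO the anode, E°cell = E°(Au⁺/Au) − E°(NO₃⁻/NO).
So E°(NO₃⁻/NO) = E°(Au⁺/Au) − E°cell = (+1.69) − (+0.730) = +0.96 V.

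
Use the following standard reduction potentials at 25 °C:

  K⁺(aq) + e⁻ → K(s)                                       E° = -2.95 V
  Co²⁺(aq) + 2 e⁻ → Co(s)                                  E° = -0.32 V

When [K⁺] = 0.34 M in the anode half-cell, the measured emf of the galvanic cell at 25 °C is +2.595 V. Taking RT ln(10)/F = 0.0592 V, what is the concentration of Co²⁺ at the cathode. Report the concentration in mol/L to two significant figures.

0.0076 M

Co²⁺/Co is the cathode, K⁺/K the anode: E°cell = +2.63 V, n = 2.
Overall reaction: Co²⁺(aq) + 2 K(s) → Co(s) + 2 K⁺(aq); Q = [K⁺]^2/[Co²⁺]^1.
From E = E° − (0.0592/n) log Q: log Q = (E° − E)·n/0.0592 = (+2.63 − (+2.595))·2/0.0592 = 1.1824.
So 1·log[Co²⁺] = 2·log(0.34) − log Q = -0.9370 − (1.1824) = -2.1194; [Co²⁺] = 10^(-2.1194) ≈ 0.0076 M.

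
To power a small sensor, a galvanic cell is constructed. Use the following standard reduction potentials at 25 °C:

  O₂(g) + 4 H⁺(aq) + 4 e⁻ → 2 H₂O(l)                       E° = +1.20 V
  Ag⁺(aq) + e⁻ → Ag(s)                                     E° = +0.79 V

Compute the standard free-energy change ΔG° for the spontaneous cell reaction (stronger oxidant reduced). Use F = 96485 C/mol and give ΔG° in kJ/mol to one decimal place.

O₂/H₂O (E° = +1.20 V) is the cathode; Ag⁺/Ag (E° = +0.79 V) is the anode, so E°cell = +0.41 V.
Balancing electrons gives n = 4 (lcm of 4 and 1).
ΔG° = −nFE° = −(4)(96485)(+0.41) = -158,235 J = -158.2 kJ/mol.

-158.2 kJ/mol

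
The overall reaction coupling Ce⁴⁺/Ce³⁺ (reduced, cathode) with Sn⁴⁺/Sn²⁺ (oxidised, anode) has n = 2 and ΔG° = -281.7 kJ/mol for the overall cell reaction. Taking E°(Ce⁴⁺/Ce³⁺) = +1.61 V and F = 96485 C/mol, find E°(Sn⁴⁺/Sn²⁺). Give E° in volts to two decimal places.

E°cell = −ΔG°/(nF) = −(-281.7×10³)/((2)(96485)) = +1.460 V.
Since Ce⁴⁺/Ce³⁺ is the cathode and Sn⁴⁺/Sn²⁺ the anode, E°cell = E°(Ce⁴⁺/Ce³⁺) − E°(Sn⁴⁺/Sn²⁺).
So E°(Sn⁴⁺/Sn²⁺) = E°(Ce⁴⁺/Ce³⁺) − E°cell = (+1.61) − (+1.460) = +0.15 V.

+0.15 V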